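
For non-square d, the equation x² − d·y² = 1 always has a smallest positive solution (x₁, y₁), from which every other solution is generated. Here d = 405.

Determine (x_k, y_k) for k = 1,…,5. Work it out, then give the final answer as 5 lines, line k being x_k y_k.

√405 = [20; 8,40, …], period ℓ=2 (even) → k=1
k=0  a_k=20  p_k/q_k = 20/1
k=1  a_k=8  p_k/q_k = 161/8
(x₁, y₁) = (161, 8);  161² − 405·8² = 1 ✓
(161+8√405)^2 = 51841 + 2576√405
(161+8√405)^3 = 16692641 + 829464√405
(161+8√405)^4 = 5374978561 + 267084832√405
(161+8√405)^5 = 1730726404001 + 86000486440√405

161 8
51841 2576
16692641 829464
5374978561 267084832
1730726404001 86000486440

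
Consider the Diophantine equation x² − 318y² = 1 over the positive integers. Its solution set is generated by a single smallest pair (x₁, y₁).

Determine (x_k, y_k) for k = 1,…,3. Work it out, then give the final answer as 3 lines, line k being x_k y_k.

√318 = [17; 1,4,1,34, …], period ℓ=4 (even) → k=3
a_0=17:  p_0=17·1+0=17,  q_0=17·0+1=1
…
a_2=4:  p_2=4·18+17=89,  q_2=4·1+1=5
a_3=1:  p_3=1·89+18=107,  q_3=1·5+1=6
→ (107, 6).  Check: 107²=11449, 318·6²=11448, difference 1.
(107+6√318)^2 = 22897 + 1284√318
(107+6√318)^3 = 4899851 + 274770√318

107 6
22897 1284
4899851 274770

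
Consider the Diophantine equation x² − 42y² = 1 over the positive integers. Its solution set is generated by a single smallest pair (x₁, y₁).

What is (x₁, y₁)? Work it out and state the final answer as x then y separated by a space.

13 2

[6; 2,12] for √42; ℓ=2 ⇒ convergent index 1
i=0: a=6 ⇒ p=6, q=1
i=1: a=2 ⇒ p=13, q=2
(x₁, y₁) = (13, 2);  13² − 42·2² = 1 ✓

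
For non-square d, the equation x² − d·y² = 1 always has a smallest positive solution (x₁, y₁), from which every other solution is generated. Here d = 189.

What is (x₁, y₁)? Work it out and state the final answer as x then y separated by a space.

55 4

[13; 1,2,1,26] for √189; ℓ=4 ⇒ convergent index 3
step 0: (13, 1)  from 13·(1,0) + (0,1)
step 1: (14, 1)  from 1·(13,1) + (1,0)
step 2: (41, 3)  from 2·(14,1) + (13,1)
step 3: (55, 4)  from 1·(41,3) + (14,1)
(x₁, y₁) = (55, 4);  55² − 189·4² = 1 ✓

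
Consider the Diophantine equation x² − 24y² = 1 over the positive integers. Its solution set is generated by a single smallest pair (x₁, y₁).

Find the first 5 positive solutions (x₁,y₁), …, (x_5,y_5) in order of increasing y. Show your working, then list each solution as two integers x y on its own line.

d=24: √d = [4; 1,8] (ℓ=2, even), read p_1/q_1
i=0: a=4 ⇒ p=4, q=1
i=1: a=1 ⇒ p=5, q=1
fundamental: x₁=5, y₁=1  (since 25 − 24·1 = 1)
(x_2, y_2) = (5·5 + 24·1·1, 5·1 + 1·5) = (49, 10)
(x_3, y_3) = (5·49 + 24·1·10, 5·10 + 1·49) = (485, 99)
(x_4, y_4) = (5·485 + 24·1·99, 5·99 + 1·485) = (4801, 980)
(x_5, y_5) = (5·4801 + 24·1·980, 5·980 + 1·4801) = (47525, 9701)

5 1
49 10
485 99
4801 980
47525 9701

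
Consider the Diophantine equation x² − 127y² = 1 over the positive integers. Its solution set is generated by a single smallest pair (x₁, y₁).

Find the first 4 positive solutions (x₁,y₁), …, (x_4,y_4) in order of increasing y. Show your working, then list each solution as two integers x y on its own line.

4730624 419775
44757606858751 3971595379200
423462818377139450624 37576248838264821825
4006486743445029115330560001 355518209168531397366758400

√127 = [11; 3,1,2,2,7,11,7,2,2,1,3,22, …], period ℓ=12 (even) → k=11
step 0: (11, 1)  from 11·(1,0) + (0,1)
…
step 3: (124, 11)  from 2·(45,4) + (34,3)
…
step 7: (171701, 15236)  from 7·(24218,2149) + (2175,193)
…
step 10: (1274561, 113099)  from 1·(906941,80478) + (367620,32621)
step 11: (4730624, 419775)  from 3·(1274561,113099) + (906941,80478)
(x₁, y₁) = (4730624, 419775);  4730624² − 127·419775² = 1 ✓
n=2: (4730624,419775)∘(4730624,419775) = (4730624·4730624+127·419775·419775, 4730624·419775+419775·4730624) = (44757606858751,3971595379200)
n=3: (44757606858751,3971595379200)∘(4730624,419775) = (4730624·44757606858751+127·419775·3971595379200, 4730624·3971595379200+419775·44757606858751) = (423462818377139450624,37576248838264821825)
n=4: (423462818377139450624,37576248838264821825)∘(4730624,419775) = (4730624·423462818377139450624+127·419775·37576248838264821825, 4730624·37576248838264821825+419775·423462818377139450624) = (4006486743445029115330560001,355518209168531397366758400)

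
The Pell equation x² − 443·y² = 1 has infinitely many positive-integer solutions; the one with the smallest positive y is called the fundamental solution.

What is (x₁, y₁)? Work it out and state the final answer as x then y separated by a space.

442 21

√443 → a₀=21, period (21,42); ℓ=2 even so k=1
step 0: (21, 1)  from 21·(1,0) + (0,1)
step 1: (442, 21)  from 21·(21,1) + (1,0)
→ (442, 21).  Check: 442²=195364, 443·21²=195363, difference 1.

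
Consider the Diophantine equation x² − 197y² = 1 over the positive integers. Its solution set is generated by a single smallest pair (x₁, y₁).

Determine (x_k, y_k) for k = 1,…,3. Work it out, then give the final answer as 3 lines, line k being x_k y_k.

393 28
308897 22008
242792649 17298260

[14; 28] for √197; ℓ=1 ⇒ convergent index 1
step 0: (14, 1)  from 14·(1,0) + (0,1)
step 1: (393, 28)  from 28·(14,1) + (1,0)
fundamental: x₁=393, y₁=28  (since 154449 − 197·784 = 1)
(x_2, y_2) = (393·393 + 197·28·28, 393·28 + 28·393) = (308897, 22008)
(x_3, y_3) = (393·308897 + 197·28·22008, 393·22008 + 28·308897) = (242792649, 17298260)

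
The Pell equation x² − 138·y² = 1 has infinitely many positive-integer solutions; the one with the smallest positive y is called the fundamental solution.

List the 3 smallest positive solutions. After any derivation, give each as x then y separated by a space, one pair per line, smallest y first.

[11; 1,2,1,22] for √138; ℓ=4 ⇒ convergent index 3
step 0: (11, 1)  from 11·(1,0) + (0,1)
step 1: (12, 1)  from 1·(11,1) + (1,0)
step 2: (35, 3)  from 2·(12,1) + (11,1)
step 3: (47, 4)  from 1·(35,3) + (12,1)
fundamental: x₁=47, y₁=4  (since 2209 − 138·16 = 1)
k=2:  x_2 = 47·47+138·4·4 = 4417,  y_2 = 47·4+4·47 = 376
k=3:  x_3 = 47·4417+138·4·376 = 415151,  y_3 = 47·376+4·4417 = 35340

47 4
4417 376
415151 35340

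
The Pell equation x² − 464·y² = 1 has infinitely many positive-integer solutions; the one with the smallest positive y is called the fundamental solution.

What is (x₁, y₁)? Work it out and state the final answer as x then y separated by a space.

[21; 1,1,5,1,1,1,5,1,1,42] for √464; ℓ=10 ⇒ convergent index 9
k=0  a_k=21  p_k/q_k = 21/1
…
k=3  a_k=5  p_k/q_k = 237/11
k=4  a_k=1  p_k/q_k = 280/13
…
k=7  a_k=5  p_k/q_k = 4502/209
k=8  a_k=1  p_k/q_k = 5299/246
k=9  a_k=1  p_k/q_k = 9801/455
→ (9801, 455).  Check: 9801²=96059601, 464·455²=96059600, difference 1.

9801 455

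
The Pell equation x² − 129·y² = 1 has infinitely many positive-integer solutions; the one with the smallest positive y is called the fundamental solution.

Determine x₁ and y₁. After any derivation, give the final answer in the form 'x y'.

√129 = [11; 2,1,3,1,6,1,3,1,2,22, …], period ℓ=10 (even) → k=9
a_0=11:  p_0=11·1+0=11,  q_0=11·0+1=1
a_1=2:  p_1=2·11+1=23,  q_1=2·1+0=2
a_2=1:  p_2=1·23+11=34,  q_2=1·2+1=3
…
a_4=1:  p_4=1·125+34=159,  q_4=1·11+3=14
…
a_6=1:  p_6=1·1079+159=1238,  q_6=1·95+14=109
a_7=3:  p_7=3·1238+1079=4793,  q_7=3·109+95=422
a_8=1:  p_8=1·4793+1238=6031,  q_8=1·422+109=531
a_9=2:  p_9=2·6031+4793=16855,  q_9=2·531+422=1484
→ (16855, 1484).  Check: 16855²=284091025, 129·1484²=284091024, difference 1.

16855 1484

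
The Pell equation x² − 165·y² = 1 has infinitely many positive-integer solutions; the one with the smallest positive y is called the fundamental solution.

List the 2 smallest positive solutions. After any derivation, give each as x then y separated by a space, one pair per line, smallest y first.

1079 84
2328481 181272

[12; 1,5,2,5,1,24] for √165; ℓ=6 ⇒ convergent index 5
i=0: a=12 ⇒ p=12, q=1
i=1: a=1 ⇒ p=13, q=1
…
i=4: a=5 ⇒ p=912, q=71
i=5: a=1 ⇒ p=1079, q=84
→ (1079, 84).  Check: 1079²=1164241, 165·84²=1164240, difference 1.
(x_2, y_2) = (1079·1079 + 165·84·84, 1079·84 + 84·1079) = (2328481, 181272)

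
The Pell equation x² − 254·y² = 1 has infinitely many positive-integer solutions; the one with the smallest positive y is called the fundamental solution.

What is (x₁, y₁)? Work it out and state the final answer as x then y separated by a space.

[15; 1,14,1,30] for √254; ℓ=4 ⇒ convergent index 3
i=0: a=15 ⇒ p=15, q=1
i=1: a=1 ⇒ p=16, q=1
i=2: a=14 ⇒ p=239, q=15
i=3: a=1 ⇒ p=255, q=16
→ (255, 16).  Check: 255²=65025, 254·16²=65024, difference 1.

255 16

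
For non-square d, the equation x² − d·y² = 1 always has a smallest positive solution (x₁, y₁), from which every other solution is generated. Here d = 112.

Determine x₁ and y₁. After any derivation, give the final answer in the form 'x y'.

[10; 1,1,2,1,1,20] for √112; ℓ=6 ⇒ convergent index 5
a_0=10:  p_0=10·1+0=10,  q_0=10·0+1=1
…
a_2=1:  p_2=1·11+10=21,  q_2=1·1+1=2
…
a_4=1:  p_4=1·53+21=74,  q_4=1·5+2=7
a_5=1:  p_5=1·74+53=127,  q_5=1·7+5=12
→ (127, 12).  Check: 127²=16129, 112·12²=16128, difference 1.

127 12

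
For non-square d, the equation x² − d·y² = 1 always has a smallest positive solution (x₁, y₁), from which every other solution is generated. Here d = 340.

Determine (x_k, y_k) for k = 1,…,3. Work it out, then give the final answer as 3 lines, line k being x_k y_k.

√340 → a₀=18, period (2,3,1,1,1,…,3,2,36); ℓ=14 even so k=13
i=0: a=18 ⇒ p=18, q=1
…
i=2: a=3 ⇒ p=129, q=7
i=3: a=1 ⇒ p=166, q=9
i=4: a=1 ⇒ p=295, q=16
i=5: a=1 ⇒ p=461, q=25
…
i=7: a=8 ⇒ p=6509, q=353
i=8: a=1 ⇒ p=7265, q=394
…
i=11: a=1 ⇒ p=34813, q=1888
i=12: a=3 ⇒ p=125478, q=6805
i=13: a=2 ⇒ p=285769, q=15498
(x₁, y₁) = (285769, 15498);  285769² − 340·15498² = 1 ✓
k=2:  x_2 = 285769·285769+340·15498·15498 = 163327842721,  y_2 = 285769·15498+15498·285769 = 8857695924
k=3:  x_3 = 285769·163327842721+340·15498·8857695924 = 93348068572789129,  y_3 = 285769·8857695924+15498·163327842721 = 5062509812995614

285769 15498
163327842721 8857695924
93348068572789129 5062509812995614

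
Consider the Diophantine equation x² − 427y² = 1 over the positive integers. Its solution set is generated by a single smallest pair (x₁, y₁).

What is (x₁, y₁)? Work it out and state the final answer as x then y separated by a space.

√427 → a₀=20, period (1,1,1,40); ℓ=4 even so k=3
i=0: a=20 ⇒ p=20, q=1
…
i=2: a=1 ⇒ p=41, q=2
i=3: a=1 ⇒ p=62, q=3
(x₁, y₁) = (62, 3);  62² − 427·3² = 1 ✓

62 3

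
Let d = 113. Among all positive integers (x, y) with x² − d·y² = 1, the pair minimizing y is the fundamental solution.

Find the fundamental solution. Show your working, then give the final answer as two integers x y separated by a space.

1204353 113296

√113 → a₀=10, period (1,1,1,2,2,1,1,1,20); ℓ=9 odd so k=17
i=0: a=10 ⇒ p=10, q=1
i=1: a=1 ⇒ p=11, q=1
i=2: a=1 ⇒ p=21, q=2
…
i=7: a=1 ⇒ p=489, q=46
i=8: a=1 ⇒ p=776, q=73
…
i=10: a=1 ⇒ p=16785, q=1579
…
i=13: a=2 ⇒ p=131952, q=12413
…
i=15: a=1 ⇒ p=445435, q=41903
i=16: a=1 ⇒ p=758918, q=71393
i=17: a=1 ⇒ p=1204353, q=113296
(x₁, y₁) = (1204353, 113296);  1204353² − 113·113296² = 1 ✓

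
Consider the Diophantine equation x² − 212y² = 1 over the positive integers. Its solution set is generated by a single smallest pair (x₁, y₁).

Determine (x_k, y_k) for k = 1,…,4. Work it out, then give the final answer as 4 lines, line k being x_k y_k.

d=212: √d = [14; 1,1,3,1,1,…,1,1,28] (ℓ=14, even), read p_13/q_13
i=0: a=14 ⇒ p=14, q=1
…
i=5: a=1 ⇒ p=233, q=16
i=6: a=1 ⇒ p=364, q=25
i=7: a=6 ⇒ p=2417, q=166
…
i=10: a=1 ⇒ p=7979, q=548
i=11: a=3 ⇒ p=29135, q=2001
i=12: a=1 ⇒ p=37114, q=2549
i=13: a=1 ⇒ p=66249, q=4550
→ (66249, 4550).  Check: 66249²=4388930001, 212·4550²=4388930000, difference 1.
k=2:  x_2 = 66249·66249+212·4550·4550 = 8777860001,  y_2 = 66249·4550+4550·66249 = 602865900
k=3:  x_3 = 66249·8777860001+212·4550·602865900 = 1163048894346249,  y_3 = 66249·602865900+4550·8777860001 = 79878526013650
k=4:  x_4 = 66249·1163048894346249+212·4550·79878526013650 = 154101652394311440001,  y_4 = 66249·79878526013650+4550·1163048894346249 = 10583744939153731800

66249 4550
8777860001 602865900
1163048894346249 79878526013650
154101652394311440001 10583744939153731800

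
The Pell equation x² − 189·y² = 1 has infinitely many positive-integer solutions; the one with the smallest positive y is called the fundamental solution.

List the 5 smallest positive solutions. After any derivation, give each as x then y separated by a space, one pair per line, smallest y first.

55 4
6049 440
665335 48396
73180801 5323120
8049222775 585494804

√189 → a₀=13, period (1,2,1,26); ℓ=4 even so k=3
step 0: (13, 1)  from 13·(1,0) + (0,1)
step 1: (14, 1)  from 1·(13,1) + (1,0)
step 2: (41, 3)  from 2·(14,1) + (13,1)
step 3: (55, 4)  from 1·(41,3) + (14,1)
(x₁, y₁) = (55, 4);  55² − 189·4² = 1 ✓
(x_2, y_2) = (55·55 + 189·4·4, 55·4 + 4·55) = (6049, 440)
(x_3, y_3) = (55·6049 + 189·4·440, 55·440 + 4·6049) = (665335, 48396)
(x_4, y_4) = (55·665335 + 189·4·48396, 55·48396 + 4·665335) = (73180801, 5323120)
(x_5, y_5) = (55·73180801 + 189·4·5323120, 55·5323120 + 4·73180801) = (8049222775, 585494804)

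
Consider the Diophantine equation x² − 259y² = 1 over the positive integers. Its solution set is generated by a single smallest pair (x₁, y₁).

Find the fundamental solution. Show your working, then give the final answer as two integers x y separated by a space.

[16; 10,1,2,3,4,3,2,1,10,32] for √259; ℓ=10 ⇒ convergent index 9
a_0=16:  p_0=16·1+0=16,  q_0=16·0+1=1
a_1=10:  p_1=10·16+1=161,  q_1=10·1+0=10
a_2=1:  p_2=1·161+16=177,  q_2=1·10+1=11
…
a_4=3:  p_4=3·515+177=1722,  q_4=3·32+11=107
…
a_8=1:  p_8=1·55265+23931=79196,  q_8=1·3434+1487=4921
a_9=10:  p_9=10·79196+55265=847225,  q_9=10·4921+3434=52644
→ (847225, 52644).  Check: 847225²=717790200625, 259·52644²=717790200624, difference 1.

847225 52644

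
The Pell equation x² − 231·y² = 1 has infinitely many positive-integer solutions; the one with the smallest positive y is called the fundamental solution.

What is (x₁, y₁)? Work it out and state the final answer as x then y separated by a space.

76 5

√231 → a₀=15, period (5,30); ℓ=2 even so k=1
step 0: (15, 1)  from 15·(1,0) + (0,1)
step 1: (76, 5)  from 5·(15,1) + (1,0)
fundamental: x₁=76, y₁=5  (since 5776 − 231·25 = 1)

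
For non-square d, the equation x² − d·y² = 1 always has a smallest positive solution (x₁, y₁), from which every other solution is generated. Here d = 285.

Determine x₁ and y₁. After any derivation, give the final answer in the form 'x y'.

[16; 1,7,2,7,1,32] for √285; ℓ=6 ⇒ convergent index 5
i=0: a=16 ⇒ p=16, q=1
i=1: a=1 ⇒ p=17, q=1
…
i=4: a=7 ⇒ p=2144, q=127
i=5: a=1 ⇒ p=2431, q=144
→ (2431, 144).  Check: 2431²=5909761, 285·144²=5909760, difference 1.

2431 144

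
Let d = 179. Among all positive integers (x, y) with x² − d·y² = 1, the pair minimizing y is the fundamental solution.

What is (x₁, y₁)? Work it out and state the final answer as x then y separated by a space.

4190210 313191

d=179: √d = [13; 2,1,1,1,3,…,1,2,26] (ℓ=14, even), read p_13/q_13
k=0  a_k=13  p_k/q_k = 13/1
…
k=3  a_k=1  p_k/q_k = 67/5
…
k=5  a_k=3  p_k/q_k = 388/29
…
k=7  a_k=13  p_k/q_k = 26999/2018
…
k=9  a_k=3  p_k/q_k = 438125/32747
…
k=11  a_k=1  p_k/q_k = 1013292/75737
k=12  a_k=1  p_k/q_k = 1588459/118727
k=13  a_k=2  p_k/q_k = 4190210/313191
→ (4190210, 313191).  Check: 4190210²=17557859844100, 179·313191²=17557859844099, difference 1.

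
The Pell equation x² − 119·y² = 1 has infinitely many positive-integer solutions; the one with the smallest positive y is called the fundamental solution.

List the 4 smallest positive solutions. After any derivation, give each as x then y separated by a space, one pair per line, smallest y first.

√119 = [10; 1,9,1,20, …], period ℓ=4 (even) → k=3
step 0: (10, 1)  from 10·(1,0) + (0,1)
…
step 2: (109, 10)  from 9·(11,1) + (10,1)
step 3: (120, 11)  from 1·(109,10) + (11,1)
fundamental: x₁=120, y₁=11  (since 14400 − 119·121 = 1)
(120+11√119)^2 = 28799 + 2640√119
(120+11√119)^3 = 6911640 + 633589√119
(120+11√119)^4 = 1658764801 + 152058720√119

120 11
28799 2640
6911640 633589
1658764801 152058720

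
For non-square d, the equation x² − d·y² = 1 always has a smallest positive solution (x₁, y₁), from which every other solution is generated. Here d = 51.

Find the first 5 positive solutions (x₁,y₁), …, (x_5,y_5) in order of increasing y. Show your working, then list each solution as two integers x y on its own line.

50 7
4999 700
499850 69993
49980001 6998600
4997500250 699790007

√51 = [7; 7,14, …], period ℓ=2 (even) → k=1
a_0=7:  p_0=7·1+0=7,  q_0=7·0+1=1
a_1=7:  p_1=7·7+1=50,  q_1=7·1+0=7
→ (50, 7).  Check: 50²=2500, 51·7²=2499, difference 1.
n=2: (50,7)∘(50,7) = (50·50+51·7·7, 50·7+7·50) = (4999,700)
n=3: (4999,700)∘(50,7) = (50·4999+51·7·700, 50·700+7·4999) = (499850,69993)
n=4: (499850,69993)∘(50,7) = (50·499850+51·7·69993, 50·69993+7·499850) = (49980001,6998600)
n=5: (49980001,6998600)∘(50,7) = (50·49980001+51·7·6998600, 50·6998600+7·49980001) = (4997500250,699790007)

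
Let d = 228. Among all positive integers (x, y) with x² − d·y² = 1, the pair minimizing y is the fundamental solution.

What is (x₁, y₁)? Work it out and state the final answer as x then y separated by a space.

d=228: √d = [15; 10,30] (ℓ=2, even), read p_1/q_1
i=0: a=15 ⇒ p=15, q=1
i=1: a=10 ⇒ p=151, q=10
(x₁, y₁) = (151, 10);  151² − 228·10² = 1 ✓

151 10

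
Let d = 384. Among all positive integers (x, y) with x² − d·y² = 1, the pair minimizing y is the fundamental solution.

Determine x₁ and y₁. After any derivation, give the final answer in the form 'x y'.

d=384: √d = [19; 1,1,2,9,2,1,1,38] (ℓ=8, even), read p_7/q_7
a_0=19:  p_0=19·1+0=19,  q_0=19·0+1=1
a_1=1:  p_1=1·19+1=20,  q_1=1·1+0=1
…
a_5=2:  p_5=2·921+98=1940,  q_5=2·47+5=99
a_6=1:  p_6=1·1940+921=2861,  q_6=1·99+47=146
a_7=1:  p_7=1·2861+1940=4801,  q_7=1·146+99=245
(x₁, y₁) = (4801, 245);  4801² − 384·245² = 1 ✓

4801 245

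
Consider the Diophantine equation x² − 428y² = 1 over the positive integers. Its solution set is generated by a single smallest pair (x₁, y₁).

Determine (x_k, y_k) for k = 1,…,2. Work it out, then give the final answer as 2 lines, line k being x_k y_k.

√428 = [20; 1,2,4,1,5,10,5,1,4,2,1,40, …], period ℓ=12 (even) → k=11
step 0: (20, 1)  from 20·(1,0) + (0,1)
step 1: (21, 1)  from 1·(20,1) + (1,0)
step 2: (62, 3)  from 2·(21,1) + (20,1)
step 3: (269, 13)  from 4·(62,3) + (21,1)
step 4: (331, 16)  from 1·(269,13) + (62,3)
…
step 9: (577179, 27899)  from 4·(119350,5769) + (99779,4823)
step 10: (1273708, 61567)  from 2·(577179,27899) + (119350,5769)
step 11: (1850887, 89466)  from 1·(1273708,61567) + (577179,27899)
(x₁, y₁) = (1850887, 89466);  1850887² − 428·89466² = 1 ✓
(x_2, y_2) = (1850887·1850887 + 428·89466·89466, 1850887·89466 + 89466·1850887) = (6851565373537, 331182912684)

1850887 89466
6851565373537 331182912684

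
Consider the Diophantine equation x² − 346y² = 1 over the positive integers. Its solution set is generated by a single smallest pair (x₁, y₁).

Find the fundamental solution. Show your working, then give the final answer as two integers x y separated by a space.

√346 → a₀=18, period (1,1,1,1,36); ℓ=5 odd so k=9
i=0: a=18 ⇒ p=18, q=1
…
i=2: a=1 ⇒ p=37, q=2
i=3: a=1 ⇒ p=56, q=3
i=4: a=1 ⇒ p=93, q=5
i=5: a=36 ⇒ p=3404, q=183
i=6: a=1 ⇒ p=3497, q=188
i=7: a=1 ⇒ p=6901, q=371
i=8: a=1 ⇒ p=10398, q=559
i=9: a=1 ⇒ p=17299, q=930
(x₁, y₁) = (17299, 930);  17299² − 346·930² = 1 ✓

17299 930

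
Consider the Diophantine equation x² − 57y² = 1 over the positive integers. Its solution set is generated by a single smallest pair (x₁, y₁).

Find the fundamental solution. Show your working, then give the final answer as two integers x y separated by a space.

√57 = [7; 1,1,4,1,1,14, …], period ℓ=6 (even) → k=5
k=0  a_k=7  p_k/q_k = 7/1
k=1  a_k=1  p_k/q_k = 8/1
k=2  a_k=1  p_k/q_k = 15/2
k=3  a_k=4  p_k/q_k = 68/9
k=4  a_k=1  p_k/q_k = 83/11
k=5  a_k=1  p_k/q_k = 151/20
fundamental: x₁=151, y₁=20  (since 22801 − 57·400 = 1)

151 20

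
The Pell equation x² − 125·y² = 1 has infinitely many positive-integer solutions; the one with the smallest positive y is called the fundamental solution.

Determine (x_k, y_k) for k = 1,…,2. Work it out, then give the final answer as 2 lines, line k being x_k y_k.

d=125: √d = [11; 5,1,1,5,22] (ℓ=5, odd), read p_9/q_9
step 0: (11, 1)  from 11·(1,0) + (0,1)
…
step 3: (123, 11)  from 1·(67,6) + (56,5)
…
step 5: (15127, 1353)  from 22·(682,61) + (123,11)
…
step 7: (91444, 8179)  from 1·(76317,6826) + (15127,1353)
step 8: (167761, 15005)  from 1·(91444,8179) + (76317,6826)
step 9: (930249, 83204)  from 5·(167761,15005) + (91444,8179)
fundamental: x₁=930249, y₁=83204  (since 865363202001 − 125·6922905616 = 1)
(x_2, y_2) = (930249·930249 + 125·83204·83204, 930249·83204 + 83204·930249) = (1730726404001, 154800875592)

930249 83204
1730726404001 154800875592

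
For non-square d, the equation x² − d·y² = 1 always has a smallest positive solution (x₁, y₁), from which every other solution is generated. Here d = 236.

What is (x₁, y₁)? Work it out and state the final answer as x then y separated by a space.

d=236: √d = [15; 2,1,3,5,1,6,1,5,3,1,2,30] (ℓ=12, even), read p_11/q_11
i=0: a=15 ⇒ p=15, q=1
…
i=5: a=1 ⇒ p=1060, q=69
…
i=7: a=1 ⇒ p=8311, q=541
…
i=9: a=3 ⇒ p=154729, q=10072
i=10: a=1 ⇒ p=203535, q=13249
i=11: a=2 ⇒ p=561799, q=36570
(x₁, y₁) = (561799, 36570);  561799² − 236·36570² = 1 ✓

561799 36570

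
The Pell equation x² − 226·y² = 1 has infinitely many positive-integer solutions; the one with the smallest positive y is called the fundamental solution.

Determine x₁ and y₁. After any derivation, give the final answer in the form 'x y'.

[15; 30] for √226; ℓ=1 ⇒ convergent index 1
i=0: a=15 ⇒ p=15, q=1
i=1: a=30 ⇒ p=451, q=30
(x₁, y₁) = (451, 30);  451² − 226·30² = 1 ✓

451 30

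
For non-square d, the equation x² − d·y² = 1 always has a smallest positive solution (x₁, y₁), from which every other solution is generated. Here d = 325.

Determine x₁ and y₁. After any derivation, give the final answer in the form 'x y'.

649 36

[18; 36] for √325; ℓ=1 ⇒ convergent index 1
i=0: a=18 ⇒ p=18, q=1
i=1: a=36 ⇒ p=649, q=36
→ (649, 36).  Check: 649²=421201, 325·36²=421200, difference 1.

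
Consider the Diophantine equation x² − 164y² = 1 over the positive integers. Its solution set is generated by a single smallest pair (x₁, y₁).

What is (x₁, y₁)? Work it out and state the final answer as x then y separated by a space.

2049 160

√164 = [12; 1,4,6,4,1,24, …], period ℓ=6 (even) → k=5
step 0: (12, 1)  from 12·(1,0) + (0,1)
…
step 4: (1652, 129)  from 4·(397,31) + (64,5)
step 5: (2049, 160)  from 1·(1652,129) + (397,31)
(x₁, y₁) = (2049, 160);  2049² − 164·160² = 1 ✓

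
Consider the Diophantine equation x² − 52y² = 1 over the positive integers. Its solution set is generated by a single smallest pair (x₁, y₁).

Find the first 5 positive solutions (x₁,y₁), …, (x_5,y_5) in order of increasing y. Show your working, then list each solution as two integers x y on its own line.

649 90
842401 116820
1093435849 151632270
1419278889601 196818569640
1842222905266249 255470351760450

√52 → a₀=7, period (4,1,2,1,4,14); ℓ=6 even so k=5
i=0: a=7 ⇒ p=7, q=1
…
i=3: a=2 ⇒ p=101, q=14
i=4: a=1 ⇒ p=137, q=19
i=5: a=4 ⇒ p=649, q=90
(x₁, y₁) = (649, 90);  649² − 52·90² = 1 ✓
(649+90√52)^2 = 842401 + 116820√52
(649+90√52)^3 = 1093435849 + 151632270√52
(649+90√52)^4 = 1419278889601 + 196818569640√52
(649+90√52)^5 = 1842222905266249 + 255470351760450√52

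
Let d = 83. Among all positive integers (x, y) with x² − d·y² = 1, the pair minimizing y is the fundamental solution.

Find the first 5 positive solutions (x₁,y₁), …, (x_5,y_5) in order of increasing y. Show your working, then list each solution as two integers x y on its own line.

d=83: √d = [9; 9,18] (ℓ=2, even), read p_1/q_1
i=0: a=9 ⇒ p=9, q=1
i=1: a=9 ⇒ p=82, q=9
fundamental: x₁=82, y₁=9  (since 6724 − 83·81 = 1)
(x_2, y_2) = (82·82 + 83·9·9, 82·9 + 9·82) = (13447, 1476)
(x_3, y_3) = (82·13447 + 83·9·1476, 82·1476 + 9·13447) = (2205226, 242055)
(x_4, y_4) = (82·2205226 + 83·9·242055, 82·242055 + 9·2205226) = (361643617, 39695544)
(x_5, y_5) = (82·361643617 + 83·9·39695544, 82·39695544 + 9·361643617) = (59307347962, 6509827161)

82 9
13447 1476
2205226 242055
361643617 39695544
59307347962 6509827161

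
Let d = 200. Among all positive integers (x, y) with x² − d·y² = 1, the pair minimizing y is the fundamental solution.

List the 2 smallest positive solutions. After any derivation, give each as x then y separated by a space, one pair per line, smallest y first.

√200 → a₀=14, period (7,28); ℓ=2 even so k=1
k=0  a_k=14  p_k/q_k = 14/1
k=1  a_k=7  p_k/q_k = 99/7
fundamental: x₁=99, y₁=7  (since 9801 − 200·49 = 1)
(x_2, y_2) = (99·99 + 200·7·7, 99·7 + 7·99) = (19601, 1386)

99 7
19601 1386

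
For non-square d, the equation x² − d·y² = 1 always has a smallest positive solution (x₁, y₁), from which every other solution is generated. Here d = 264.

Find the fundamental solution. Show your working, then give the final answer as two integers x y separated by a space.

65 4

[16; 4,32] for √264; ℓ=2 ⇒ convergent index 1
step 0: (16, 1)  from 16·(1,0) + (0,1)
step 1: (65, 4)  from 4·(16,1) + (1,0)
fundamental: x₁=65, y₁=4  (since 4225 − 264·16 = 1)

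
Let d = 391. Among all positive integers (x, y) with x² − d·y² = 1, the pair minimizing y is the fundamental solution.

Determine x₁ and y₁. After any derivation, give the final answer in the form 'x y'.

7338680 371133

[19; 1,3,2,2,1,…,3,1,38] for √391; ℓ=16 ⇒ convergent index 15
step 0: (19, 1)  from 19·(1,0) + (0,1)
step 1: (20, 1)  from 1·(19,1) + (1,0)
step 2: (79, 4)  from 3·(20,1) + (19,1)
…
step 7: (2709, 137)  from 2·(1048,53) + (613,31)
step 8: (52519, 2656)  from 19·(2709,137) + (1048,53)
…
step 13: (1660597, 83980)  from 2·(696292,35213) + (268013,13554)
step 14: (5678083, 287153)  from 3·(1660597,83980) + (696292,35213)
step 15: (7338680, 371133)  from 1·(5678083,287153) + (1660597,83980)
fundamental: x₁=7338680, y₁=371133  (since 53856224142400 − 391·137739703689 = 1)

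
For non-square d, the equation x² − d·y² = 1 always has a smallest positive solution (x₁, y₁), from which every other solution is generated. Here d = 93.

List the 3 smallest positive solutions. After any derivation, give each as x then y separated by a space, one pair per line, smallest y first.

d=93: √d = [9; 1,1,1,4,6,4,1,1,1,18] (ℓ=10, even), read p_9/q_9
a_0=9:  p_0=9·1+0=9,  q_0=9·0+1=1
a_1=1:  p_1=1·9+1=10,  q_1=1·1+0=1
…
a_4=4:  p_4=4·29+19=135,  q_4=4·3+2=14
…
a_6=4:  p_6=4·839+135=3491,  q_6=4·87+14=362
a_7=1:  p_7=1·3491+839=4330,  q_7=1·362+87=449
a_8=1:  p_8=1·4330+3491=7821,  q_8=1·449+362=811
a_9=1:  p_9=1·7821+4330=12151,  q_9=1·811+449=1260
→ (12151, 1260).  Check: 12151²=147646801, 93·1260²=147646800, difference 1.
(12151+1260√93)^2 = 295293601 + 30620520√93
(12151+1260√93)^3 = 7176225079351 + 744139875780√93

12151 1260
295293601 30620520
7176225079351 744139875780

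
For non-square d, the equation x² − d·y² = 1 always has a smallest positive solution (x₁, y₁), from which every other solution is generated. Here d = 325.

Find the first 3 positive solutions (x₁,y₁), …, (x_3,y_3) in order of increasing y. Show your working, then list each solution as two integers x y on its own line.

[18; 36] for √325; ℓ=1 ⇒ convergent index 1
a_0=18:  p_0=18·1+0=18,  q_0=18·0+1=1
a_1=36:  p_1=36·18+1=649,  q_1=36·1+0=36
fundamental: x₁=649, y₁=36  (since 421201 − 325·1296 = 1)
n=2: (649,36)∘(649,36) = (649·649+325·36·36, 649·36+36·649) = (842401,46728)
n=3: (842401,46728)∘(649,36) = (649·842401+325·36·46728, 649·46728+36·842401) = (1093435849,60652908)

649 36
842401 46728
1093435849 60652908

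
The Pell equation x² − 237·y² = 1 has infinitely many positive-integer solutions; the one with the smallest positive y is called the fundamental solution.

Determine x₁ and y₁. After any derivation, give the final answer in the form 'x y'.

228151 14820

√237 → a₀=15, period (2,1,1,7,10,7,1,1,2,30); ℓ=10 even so k=9
i=0: a=15 ⇒ p=15, q=1
i=1: a=2 ⇒ p=31, q=2
i=2: a=1 ⇒ p=46, q=3
i=3: a=1 ⇒ p=77, q=5
i=4: a=7 ⇒ p=585, q=38
i=5: a=10 ⇒ p=5927, q=385
…
i=8: a=1 ⇒ p=90075, q=5851
i=9: a=2 ⇒ p=228151, q=14820
(x₁, y₁) = (228151, 14820);  228151² − 237·14820² = 1 ✓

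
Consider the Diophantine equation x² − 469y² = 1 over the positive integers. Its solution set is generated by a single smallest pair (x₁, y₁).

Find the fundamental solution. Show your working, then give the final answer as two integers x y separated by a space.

[21; 1,1,1,10,6,10,1,1,1,42] for √469; ℓ=10 ⇒ convergent index 9
a_0=21:  p_0=21·1+0=21,  q_0=21·0+1=1
a_1=1:  p_1=1·21+1=22,  q_1=1·1+0=1
…
a_4=10:  p_4=10·65+43=693,  q_4=10·3+2=32
…
a_6=10:  p_6=10·4223+693=42923,  q_6=10·195+32=1982
a_7=1:  p_7=1·42923+4223=47146,  q_7=1·1982+195=2177
a_8=1:  p_8=1·47146+42923=90069,  q_8=1·2177+1982=4159
a_9=1:  p_9=1·90069+47146=137215,  q_9=1·4159+2177=6336
fundamental: x₁=137215, y₁=6336  (since 18827956225 − 469·40144896 = 1)

137215 6336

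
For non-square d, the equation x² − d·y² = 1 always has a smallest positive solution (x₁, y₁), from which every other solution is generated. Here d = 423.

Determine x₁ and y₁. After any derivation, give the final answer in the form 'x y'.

d=423: √d = [20; 1,1,3,4,3,1,1,40] (ℓ=8, even), read p_7/q_7
a_0=20:  p_0=20·1+0=20,  q_0=20·0+1=1
a_1=1:  p_1=1·20+1=21,  q_1=1·1+0=1
a_2=1:  p_2=1·21+20=41,  q_2=1·1+1=2
a_3=3:  p_3=3·41+21=144,  q_3=3·2+1=7
…
a_6=1:  p_6=1·1995+617=2612,  q_6=1·97+30=127
a_7=1:  p_7=1·2612+1995=4607,  q_7=1·127+97=224
fundamental: x₁=4607, y₁=224  (since 21224449 − 423·50176 = 1)

4607 224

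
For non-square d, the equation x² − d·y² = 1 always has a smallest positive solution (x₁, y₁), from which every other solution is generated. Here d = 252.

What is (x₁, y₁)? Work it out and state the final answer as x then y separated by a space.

127 8

√252 = [15; 1,6,1,30, …], period ℓ=4 (even) → k=3
k=0  a_k=15  p_k/q_k = 15/1
…
k=2  a_k=6  p_k/q_k = 111/7
k=3  a_k=1  p_k/q_k = 127/8
(x₁, y₁) = (127, 8);  127² − 252·8² = 1 ✓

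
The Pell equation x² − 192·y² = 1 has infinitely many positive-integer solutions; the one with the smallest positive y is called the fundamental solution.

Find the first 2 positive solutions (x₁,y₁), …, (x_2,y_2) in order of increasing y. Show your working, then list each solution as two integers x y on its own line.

97 7
18817 1358

√192 → a₀=13, period (1,5,1,26); ℓ=4 even so k=3
step 0: (13, 1)  from 13·(1,0) + (0,1)
step 1: (14, 1)  from 1·(13,1) + (1,0)
step 2: (83, 6)  from 5·(14,1) + (13,1)
step 3: (97, 7)  from 1·(83,6) + (14,1)
→ (97, 7).  Check: 97²=9409, 192·7²=9408, difference 1.
n=2: (97,7)∘(97,7) = (97·97+192·7·7, 97·7+7·97) = (18817,1358)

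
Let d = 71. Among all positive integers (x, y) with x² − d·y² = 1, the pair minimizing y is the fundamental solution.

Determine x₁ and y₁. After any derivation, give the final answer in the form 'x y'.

d=71: √d = [8; 2,2,1,7,1,2,2,16] (ℓ=8, even), read p_7/q_7
i=0: a=8 ⇒ p=8, q=1
i=1: a=2 ⇒ p=17, q=2
i=2: a=2 ⇒ p=42, q=5
i=3: a=1 ⇒ p=59, q=7
…
i=5: a=1 ⇒ p=514, q=61
i=6: a=2 ⇒ p=1483, q=176
i=7: a=2 ⇒ p=3480, q=413
(x₁, y₁) = (3480, 413);  3480² − 71·413² = 1 ✓

3480 413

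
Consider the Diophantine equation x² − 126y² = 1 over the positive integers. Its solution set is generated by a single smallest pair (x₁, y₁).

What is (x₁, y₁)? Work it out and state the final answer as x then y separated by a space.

√126 → a₀=11, period (4,2,4,22); ℓ=4 even so k=3
k=0  a_k=11  p_k/q_k = 11/1
k=1  a_k=4  p_k/q_k = 45/4
k=2  a_k=2  p_k/q_k = 101/9
k=3  a_k=4  p_k/q_k = 449/40
→ (449, 40).  Check: 449²=201601, 126·40²=201600, difference 1.

449 40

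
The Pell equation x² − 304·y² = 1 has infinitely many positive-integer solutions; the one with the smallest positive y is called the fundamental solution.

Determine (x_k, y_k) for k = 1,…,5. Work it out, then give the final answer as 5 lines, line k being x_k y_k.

d=304: √d = [17; 2,3,2,1,1,1,1,1,2,3,2,34] (ℓ=12, even), read p_11/q_11
a_0=17:  p_0=17·1+0=17,  q_0=17·0+1=1
…
a_2=3:  p_2=3·35+17=122,  q_2=3·2+1=7
…
a_7=1:  p_7=1·1081+680=1761,  q_7=1·62+39=101
…
a_10=3:  p_10=3·7445+2842=25177,  q_10=3·427+163=1444
a_11=2:  p_11=2·25177+7445=57799,  q_11=2·1444+427=3315
fundamental: x₁=57799, y₁=3315  (since 3340724401 − 304·10989225 = 1)
k=2:  x_2 = 57799·57799+304·3315·3315 = 6681448801,  y_2 = 57799·3315+3315·57799 = 383207370
k=3:  x_3 = 57799·6681448801+304·3315·383207370 = 772362118440199,  y_3 = 57799·383207370+3315·6681448801 = 44298005553945
k=4:  x_4 = 57799·772362118440199+304·3315·44298005553945 = 89283516160768675201,  y_4 = 57799·44298005553945+3315·772362118440199 = 5120760845641726740
k=5:  x_5 = 57799·89283516160768675201+304·3315·5120760845641726740 = 10320995900380175197444999,  y_5 = 57799·5120760845641726740+3315·89283516160768675201 = 591949712190194322136575

57799 3315
6681448801 383207370
772362118440199 44298005553945
89283516160768675201 5120760845641726740
10320995900380175197444999 591949712190194322136575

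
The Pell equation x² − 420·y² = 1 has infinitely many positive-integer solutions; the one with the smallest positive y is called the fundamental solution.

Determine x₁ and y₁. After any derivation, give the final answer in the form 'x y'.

41 2

√420 → a₀=20, period (2,40); ℓ=2 even so k=1
i=0: a=20 ⇒ p=20, q=1
i=1: a=2 ⇒ p=41, q=2
→ (41, 2).  Check: 41²=1681, 420·2²=1680, difference 1.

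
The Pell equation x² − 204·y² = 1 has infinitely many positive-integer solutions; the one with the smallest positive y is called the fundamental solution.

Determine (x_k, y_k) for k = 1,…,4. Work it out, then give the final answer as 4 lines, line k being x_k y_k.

4999 350
49980001 3499300
499700044999 34986001050
4996000999920001 349790034998600

√204 = [14; 3,1,1,6,1,1,3,28, …], period ℓ=8 (even) → k=7
i=0: a=14 ⇒ p=14, q=1
…
i=5: a=1 ⇒ p=757, q=53
i=6: a=1 ⇒ p=1414, q=99
i=7: a=3 ⇒ p=4999, q=350
fundamental: x₁=4999, y₁=350  (since 24990001 − 204·122500 = 1)
(x_2, y_2) = (4999·4999 + 204·350·350, 4999·350 + 350·4999) = (49980001, 3499300)
(x_3, y_3) = (4999·49980001 + 204·350·3499300, 4999·3499300 + 350·49980001) = (499700044999, 34986001050)
(x_4, y_4) = (4999·499700044999 + 204·350·34986001050, 4999·34986001050 + 350·499700044999) = (4996000999920001, 349790034998600)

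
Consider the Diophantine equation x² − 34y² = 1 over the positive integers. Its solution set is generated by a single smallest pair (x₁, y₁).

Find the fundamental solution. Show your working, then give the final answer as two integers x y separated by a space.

35 6

√34 → a₀=5, period (1,4,1,10); ℓ=4 even so k=3
a_0=5:  p_0=5·1+0=5,  q_0=5·0+1=1
…
a_2=4:  p_2=4·6+5=29,  q_2=4·1+1=5
a_3=1:  p_3=1·29+6=35,  q_3=1·5+1=6
→ (35, 6).  Check: 35²=1225, 34·6²=1224, difference 1.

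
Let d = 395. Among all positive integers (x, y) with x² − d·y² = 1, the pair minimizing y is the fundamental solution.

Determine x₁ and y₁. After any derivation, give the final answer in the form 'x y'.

159 8

d=395: √d = [19; 1,6,1,38] (ℓ=4, even), read p_3/q_3
i=0: a=19 ⇒ p=19, q=1
i=1: a=1 ⇒ p=20, q=1
i=2: a=6 ⇒ p=139, q=7
i=3: a=1 ⇒ p=159, q=8
(x₁, y₁) = (159, 8);  159² − 395·8² = 1 ✓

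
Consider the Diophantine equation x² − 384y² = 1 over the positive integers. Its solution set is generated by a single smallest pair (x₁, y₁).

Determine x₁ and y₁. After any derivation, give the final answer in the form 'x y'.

d=384: √d = [19; 1,1,2,9,2,1,1,38] (ℓ=8, even), read p_7/q_7
step 0: (19, 1)  from 19·(1,0) + (0,1)
…
step 5: (1940, 99)  from 2·(921,47) + (98,5)
step 6: (2861, 146)  from 1·(1940,99) + (921,47)
step 7: (4801, 245)  from 1·(2861,146) + (1940,99)
→ (4801, 245).  Check: 4801²=23049601, 384·245²=23049600, difference 1.

4801 245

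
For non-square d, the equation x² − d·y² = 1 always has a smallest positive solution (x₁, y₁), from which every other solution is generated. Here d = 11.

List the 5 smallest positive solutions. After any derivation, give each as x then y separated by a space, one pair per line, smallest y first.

√11 = [3; 3,6, …], period ℓ=2 (even) → k=1
k=0  a_k=3  p_k/q_k = 3/1
k=1  a_k=3  p_k/q_k = 10/3
fundamental: x₁=10, y₁=3  (since 100 − 11·9 = 1)
k=2:  x_2 = 10·10+11·3·3 = 199,  y_2 = 10·3+3·10 = 60
k=3:  x_3 = 10·199+11·3·60 = 3970,  y_3 = 10·60+3·199 = 1197
k=4:  x_4 = 10·3970+11·3·1197 = 79201,  y_4 = 10·1197+3·3970 = 23880
k=5:  x_5 = 10·79201+11·3·23880 = 1580050,  y_5 = 10·23880+3·79201 = 476403

10 3
199 60
3970 1197
79201 23880
1580050 476403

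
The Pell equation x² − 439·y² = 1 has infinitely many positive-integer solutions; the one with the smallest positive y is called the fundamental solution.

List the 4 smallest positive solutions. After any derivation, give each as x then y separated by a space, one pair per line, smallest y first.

440 21
387199 18480
340734680 16262379
299846131201 14310875040

[20; 1,19,1,40] for √439; ℓ=4 ⇒ convergent index 3
k=0  a_k=20  p_k/q_k = 20/1
…
k=2  a_k=19  p_k/q_k = 419/20
k=3  a_k=1  p_k/q_k = 440/21
fundamental: x₁=440, y₁=21  (since 193600 − 439·441 = 1)
(x_2, y_2) = (440·440 + 439·21·21, 440·21 + 21·440) = (387199, 18480)
(x_3, y_3) = (440·387199 + 439·21·18480, 440·18480 + 21·387199) = (340734680, 16262379)
(x_4, y_4) = (440·340734680 + 439·21·16262379, 440·16262379 + 21·340734680) = (299846131201, 14310875040)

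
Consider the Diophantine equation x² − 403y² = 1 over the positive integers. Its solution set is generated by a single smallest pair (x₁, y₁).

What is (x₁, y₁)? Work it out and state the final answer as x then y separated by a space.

d=403: √d = [20; 13,2,1,3,1,3,1,2,13,40] (ℓ=10, even), read p_9/q_9
step 0: (20, 1)  from 20·(1,0) + (0,1)
…
step 3: (803, 40)  from 1·(542,27) + (261,13)
step 4: (2951, 147)  from 3·(803,40) + (542,27)
…
step 6: (14213, 708)  from 3·(3754,187) + (2951,147)
step 7: (17967, 895)  from 1·(14213,708) + (3754,187)
step 8: (50147, 2498)  from 2·(17967,895) + (14213,708)
step 9: (669878, 33369)  from 13·(50147,2498) + (17967,895)
fundamental: x₁=669878, y₁=33369  (since 448736534884 − 403·1113490161 = 1)

669878 33369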